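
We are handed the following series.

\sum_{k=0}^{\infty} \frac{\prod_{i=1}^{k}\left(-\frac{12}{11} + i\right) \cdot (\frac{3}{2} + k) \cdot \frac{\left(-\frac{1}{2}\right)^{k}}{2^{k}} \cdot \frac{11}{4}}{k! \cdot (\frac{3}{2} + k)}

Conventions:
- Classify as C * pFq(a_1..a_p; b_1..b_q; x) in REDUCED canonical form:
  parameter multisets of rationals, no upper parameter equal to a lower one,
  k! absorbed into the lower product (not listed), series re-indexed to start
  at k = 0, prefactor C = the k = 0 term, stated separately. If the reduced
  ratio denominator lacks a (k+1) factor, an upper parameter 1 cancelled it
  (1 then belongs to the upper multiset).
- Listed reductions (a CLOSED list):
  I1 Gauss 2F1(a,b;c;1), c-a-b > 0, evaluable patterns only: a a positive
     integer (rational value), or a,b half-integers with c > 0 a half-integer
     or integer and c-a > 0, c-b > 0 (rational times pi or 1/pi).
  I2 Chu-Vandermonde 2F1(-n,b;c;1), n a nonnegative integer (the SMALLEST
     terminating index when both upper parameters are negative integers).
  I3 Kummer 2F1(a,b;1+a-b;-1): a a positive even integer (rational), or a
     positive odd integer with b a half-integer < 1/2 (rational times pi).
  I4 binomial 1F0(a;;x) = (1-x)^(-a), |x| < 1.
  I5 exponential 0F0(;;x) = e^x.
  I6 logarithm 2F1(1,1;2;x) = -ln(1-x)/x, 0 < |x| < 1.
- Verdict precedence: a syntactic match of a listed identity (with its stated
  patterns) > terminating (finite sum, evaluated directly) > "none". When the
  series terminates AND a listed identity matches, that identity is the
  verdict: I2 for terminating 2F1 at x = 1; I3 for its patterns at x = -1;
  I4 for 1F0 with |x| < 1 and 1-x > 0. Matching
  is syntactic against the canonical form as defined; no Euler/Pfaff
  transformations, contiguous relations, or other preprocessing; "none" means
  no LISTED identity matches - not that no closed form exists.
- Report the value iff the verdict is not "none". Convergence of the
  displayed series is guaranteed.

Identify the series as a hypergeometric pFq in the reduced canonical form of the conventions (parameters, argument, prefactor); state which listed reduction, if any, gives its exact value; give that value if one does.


This is \frac{11}{4} * 1F0(-\frac{1}{11}; -; -\frac{1}{4}) in reduced canonical form. Verdict: this is the I4 binomial reduction (the 1F0 binomial series: exponent 1/11, x = -\frac{1}{4}). Its exact value is \frac{11}{4} \cdot \left(\frac{5}{4}\right)^{\frac{1}{11}}.

Key observation: t_0 = \frac{11}{4} here, and the factor k + 3/2 cancels (top and bottom), leaving prefactor 11/4.
Step ratio: r(k) = -\frac{1}{4} * (k-\frac{1}{11}) / [(k+1)] ; factor over Q: parameters, x = -\frac{1}{4}, and C = \frac{11}{4}.


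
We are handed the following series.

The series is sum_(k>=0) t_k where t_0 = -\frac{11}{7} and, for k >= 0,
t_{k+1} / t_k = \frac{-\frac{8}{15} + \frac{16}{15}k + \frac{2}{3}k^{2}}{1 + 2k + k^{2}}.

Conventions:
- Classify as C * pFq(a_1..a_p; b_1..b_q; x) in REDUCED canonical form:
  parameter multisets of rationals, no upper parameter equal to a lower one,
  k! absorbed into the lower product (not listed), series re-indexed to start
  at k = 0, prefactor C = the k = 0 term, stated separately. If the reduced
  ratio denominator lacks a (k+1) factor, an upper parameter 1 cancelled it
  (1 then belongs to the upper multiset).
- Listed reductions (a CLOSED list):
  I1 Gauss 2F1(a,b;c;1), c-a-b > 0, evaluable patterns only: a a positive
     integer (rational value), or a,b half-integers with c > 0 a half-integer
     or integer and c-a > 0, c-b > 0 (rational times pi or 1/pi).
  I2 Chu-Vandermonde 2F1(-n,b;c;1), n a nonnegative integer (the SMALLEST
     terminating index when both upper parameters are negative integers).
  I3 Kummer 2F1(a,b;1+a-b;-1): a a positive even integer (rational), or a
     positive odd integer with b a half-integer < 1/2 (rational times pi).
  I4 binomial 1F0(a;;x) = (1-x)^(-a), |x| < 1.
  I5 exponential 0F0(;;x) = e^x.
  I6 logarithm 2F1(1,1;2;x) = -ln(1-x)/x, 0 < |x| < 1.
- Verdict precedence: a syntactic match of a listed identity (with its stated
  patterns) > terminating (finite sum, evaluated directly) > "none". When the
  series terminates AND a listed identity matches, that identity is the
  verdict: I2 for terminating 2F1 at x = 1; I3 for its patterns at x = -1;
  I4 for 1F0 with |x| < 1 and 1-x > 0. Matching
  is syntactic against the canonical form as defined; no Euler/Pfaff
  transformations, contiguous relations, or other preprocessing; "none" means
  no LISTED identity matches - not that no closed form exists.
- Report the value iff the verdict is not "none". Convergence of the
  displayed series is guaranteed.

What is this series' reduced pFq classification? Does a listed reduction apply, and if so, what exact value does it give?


Structural cue: x = \frac{2}{3} and factor the ratio over Q (prefactor -11/7): negated roots = parameters.
Consecutive-term ratio: r(k) = \frac{2}{3} * (k-\frac{2}{5}) (k+2) / [(k+1) (k+1)] - rational in k, leading ratio \frac{2}{3}; with t_0 = -\frac{11}{7}, classification follows.

Reduced: x = \frac{2}{3}, 2F1, upper = {-\frac{2}{5}, 2}, lower = {1}, C = -\frac{11}{7}. Verdict: none - this 2F1 at x = \frac{2}{3} matches no listed pattern, and upper {-\frac{2}{5}, 2} holds no stopper.


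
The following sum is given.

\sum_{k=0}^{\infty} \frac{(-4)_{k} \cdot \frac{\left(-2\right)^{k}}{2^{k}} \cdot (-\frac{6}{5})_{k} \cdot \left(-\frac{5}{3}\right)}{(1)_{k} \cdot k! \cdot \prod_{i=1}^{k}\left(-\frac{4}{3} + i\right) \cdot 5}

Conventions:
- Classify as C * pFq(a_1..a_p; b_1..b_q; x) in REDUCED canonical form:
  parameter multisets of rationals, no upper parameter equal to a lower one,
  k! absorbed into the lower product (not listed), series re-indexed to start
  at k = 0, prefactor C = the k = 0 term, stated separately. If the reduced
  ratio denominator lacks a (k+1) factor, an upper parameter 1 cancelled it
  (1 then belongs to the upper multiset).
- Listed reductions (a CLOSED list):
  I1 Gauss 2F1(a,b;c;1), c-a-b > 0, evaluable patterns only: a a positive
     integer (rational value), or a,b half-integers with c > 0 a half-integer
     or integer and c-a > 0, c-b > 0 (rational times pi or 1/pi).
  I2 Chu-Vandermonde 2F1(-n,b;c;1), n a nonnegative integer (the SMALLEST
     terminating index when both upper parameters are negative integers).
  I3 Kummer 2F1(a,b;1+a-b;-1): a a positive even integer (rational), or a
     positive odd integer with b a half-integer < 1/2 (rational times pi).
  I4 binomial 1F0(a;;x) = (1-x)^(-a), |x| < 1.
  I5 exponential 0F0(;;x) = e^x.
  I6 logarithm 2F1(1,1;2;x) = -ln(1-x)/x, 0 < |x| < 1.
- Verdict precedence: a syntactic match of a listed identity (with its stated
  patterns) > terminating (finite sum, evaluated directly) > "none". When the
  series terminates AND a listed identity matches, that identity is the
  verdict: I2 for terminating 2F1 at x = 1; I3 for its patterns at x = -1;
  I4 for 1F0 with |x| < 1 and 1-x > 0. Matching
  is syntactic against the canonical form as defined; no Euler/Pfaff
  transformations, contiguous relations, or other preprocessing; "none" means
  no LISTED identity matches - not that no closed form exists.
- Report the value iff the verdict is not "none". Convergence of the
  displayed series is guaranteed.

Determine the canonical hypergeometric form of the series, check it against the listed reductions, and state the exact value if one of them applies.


Classification (C = -\frac{1}{3}): 2F2 with upper {-4, -\frac{6}{5}}, lower {-\frac{1}{3}, 1}, argument x = -1. Verdict: terminating - upper -4 stops the sum at k = 4; the 5 terms are added exactly. Its exact value is -\frac{589991}{150000}.

First insight: with t_0 = -\frac{1}{3}, the lower running product (prefactor -1/3) is a rising factorial.
Adjacent-term ratio: r(k) = -1 * (k-4) (k-\frac{6}{5}) / [(k-\frac{1}{3}) (k+1) (k+1)] - rational in k. x = -1; t_0 = -\frac{1}{3}; negate the roots.


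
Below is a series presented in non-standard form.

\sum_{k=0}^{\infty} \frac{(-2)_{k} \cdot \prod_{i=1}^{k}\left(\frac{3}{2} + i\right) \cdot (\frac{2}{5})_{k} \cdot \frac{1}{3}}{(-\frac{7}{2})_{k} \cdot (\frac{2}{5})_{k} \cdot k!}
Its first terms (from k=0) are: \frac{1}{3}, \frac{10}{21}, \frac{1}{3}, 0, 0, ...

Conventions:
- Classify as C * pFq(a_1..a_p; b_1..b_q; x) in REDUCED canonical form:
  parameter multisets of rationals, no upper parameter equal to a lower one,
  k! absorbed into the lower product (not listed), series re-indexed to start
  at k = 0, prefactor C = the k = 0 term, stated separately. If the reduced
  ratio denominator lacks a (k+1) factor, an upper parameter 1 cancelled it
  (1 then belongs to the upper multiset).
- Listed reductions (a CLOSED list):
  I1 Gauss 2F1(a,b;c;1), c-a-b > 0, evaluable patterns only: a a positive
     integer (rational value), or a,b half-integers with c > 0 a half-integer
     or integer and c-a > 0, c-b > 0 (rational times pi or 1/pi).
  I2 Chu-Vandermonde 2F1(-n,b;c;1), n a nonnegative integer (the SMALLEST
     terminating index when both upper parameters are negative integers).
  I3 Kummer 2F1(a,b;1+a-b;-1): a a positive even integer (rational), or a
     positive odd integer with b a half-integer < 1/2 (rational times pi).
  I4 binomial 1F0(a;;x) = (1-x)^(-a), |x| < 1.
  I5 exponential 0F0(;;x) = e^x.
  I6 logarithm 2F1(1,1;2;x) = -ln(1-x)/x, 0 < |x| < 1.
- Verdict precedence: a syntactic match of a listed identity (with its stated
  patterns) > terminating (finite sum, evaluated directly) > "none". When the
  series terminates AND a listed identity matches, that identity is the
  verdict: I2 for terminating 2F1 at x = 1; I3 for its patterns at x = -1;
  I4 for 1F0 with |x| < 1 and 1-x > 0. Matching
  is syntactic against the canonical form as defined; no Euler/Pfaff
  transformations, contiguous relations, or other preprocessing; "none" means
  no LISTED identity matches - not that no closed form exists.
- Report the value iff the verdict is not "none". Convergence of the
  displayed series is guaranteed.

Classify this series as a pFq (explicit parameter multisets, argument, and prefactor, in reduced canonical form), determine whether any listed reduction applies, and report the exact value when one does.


The series (x = 1) is 2F1: upper {-2, \frac{5}{2}}, lower {-\frac{7}{2}}, prefactor \frac{1}{3}. Verdict: the Chu-Vandermonde identity I2 applies (terminating 2F1 at x = 1 with n = 2, b = 5/2, c = -\frac{7}{2}). Its exact value is \frac{8}{7}.

First insight: with t_0 = \frac{1}{3}, the running product (prefactor 1/3) telescopes to a rising factorial.
Consecutive-term ratio: r(k) = 1 * (k-2) (k+\frac{5}{2}) / [(k-\frac{7}{2}) (k+1)] ; factor over Q: parameters, x = 1, and C = \frac{1}{3}.


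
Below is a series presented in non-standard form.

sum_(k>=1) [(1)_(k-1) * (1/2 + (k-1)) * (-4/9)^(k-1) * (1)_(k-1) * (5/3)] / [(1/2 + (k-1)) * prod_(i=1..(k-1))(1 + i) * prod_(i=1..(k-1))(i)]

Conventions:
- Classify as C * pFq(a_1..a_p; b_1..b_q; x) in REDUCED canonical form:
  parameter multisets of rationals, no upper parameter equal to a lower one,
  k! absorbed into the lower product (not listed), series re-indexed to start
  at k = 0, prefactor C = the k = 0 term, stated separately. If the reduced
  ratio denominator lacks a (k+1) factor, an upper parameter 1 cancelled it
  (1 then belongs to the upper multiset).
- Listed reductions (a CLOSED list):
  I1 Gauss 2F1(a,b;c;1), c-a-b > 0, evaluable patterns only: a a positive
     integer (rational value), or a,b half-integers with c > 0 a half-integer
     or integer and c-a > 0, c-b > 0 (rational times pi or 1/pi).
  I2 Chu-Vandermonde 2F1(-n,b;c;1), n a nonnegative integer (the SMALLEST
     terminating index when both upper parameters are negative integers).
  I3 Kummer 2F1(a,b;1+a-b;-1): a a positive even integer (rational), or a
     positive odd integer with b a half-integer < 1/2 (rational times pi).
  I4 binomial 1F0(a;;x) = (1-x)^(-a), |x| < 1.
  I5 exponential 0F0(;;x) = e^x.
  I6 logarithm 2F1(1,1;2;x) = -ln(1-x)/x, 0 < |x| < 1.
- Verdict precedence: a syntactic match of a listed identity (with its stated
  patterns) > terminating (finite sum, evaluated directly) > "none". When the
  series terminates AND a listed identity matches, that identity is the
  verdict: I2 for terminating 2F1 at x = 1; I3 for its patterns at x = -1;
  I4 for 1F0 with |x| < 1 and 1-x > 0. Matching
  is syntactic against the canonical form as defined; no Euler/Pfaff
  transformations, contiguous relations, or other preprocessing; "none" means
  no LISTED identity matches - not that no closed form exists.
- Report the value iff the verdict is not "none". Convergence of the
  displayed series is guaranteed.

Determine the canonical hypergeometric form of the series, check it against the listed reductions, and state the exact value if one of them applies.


The series (x = -4/9) is 2F1: upper {1, 1}, lower {2}, prefactor 5/3. Verdict: the logarithmic series (I6) matches (the logarithm: parameters (1,1;2), x = -4/9). Value: (15/4) * ln(13/9).

Structural cue: t_0 = 5/3 here, and the factor k + 1/2 cancels (top and bottom), leaving C = 5/3.
Term ratio: r(k) = (-4/9) * (k+1) (k+1) / [(k+2) (k+1)] - rational in k, leading ratio (-4/9); with t_0 = 5/3, classification follows.


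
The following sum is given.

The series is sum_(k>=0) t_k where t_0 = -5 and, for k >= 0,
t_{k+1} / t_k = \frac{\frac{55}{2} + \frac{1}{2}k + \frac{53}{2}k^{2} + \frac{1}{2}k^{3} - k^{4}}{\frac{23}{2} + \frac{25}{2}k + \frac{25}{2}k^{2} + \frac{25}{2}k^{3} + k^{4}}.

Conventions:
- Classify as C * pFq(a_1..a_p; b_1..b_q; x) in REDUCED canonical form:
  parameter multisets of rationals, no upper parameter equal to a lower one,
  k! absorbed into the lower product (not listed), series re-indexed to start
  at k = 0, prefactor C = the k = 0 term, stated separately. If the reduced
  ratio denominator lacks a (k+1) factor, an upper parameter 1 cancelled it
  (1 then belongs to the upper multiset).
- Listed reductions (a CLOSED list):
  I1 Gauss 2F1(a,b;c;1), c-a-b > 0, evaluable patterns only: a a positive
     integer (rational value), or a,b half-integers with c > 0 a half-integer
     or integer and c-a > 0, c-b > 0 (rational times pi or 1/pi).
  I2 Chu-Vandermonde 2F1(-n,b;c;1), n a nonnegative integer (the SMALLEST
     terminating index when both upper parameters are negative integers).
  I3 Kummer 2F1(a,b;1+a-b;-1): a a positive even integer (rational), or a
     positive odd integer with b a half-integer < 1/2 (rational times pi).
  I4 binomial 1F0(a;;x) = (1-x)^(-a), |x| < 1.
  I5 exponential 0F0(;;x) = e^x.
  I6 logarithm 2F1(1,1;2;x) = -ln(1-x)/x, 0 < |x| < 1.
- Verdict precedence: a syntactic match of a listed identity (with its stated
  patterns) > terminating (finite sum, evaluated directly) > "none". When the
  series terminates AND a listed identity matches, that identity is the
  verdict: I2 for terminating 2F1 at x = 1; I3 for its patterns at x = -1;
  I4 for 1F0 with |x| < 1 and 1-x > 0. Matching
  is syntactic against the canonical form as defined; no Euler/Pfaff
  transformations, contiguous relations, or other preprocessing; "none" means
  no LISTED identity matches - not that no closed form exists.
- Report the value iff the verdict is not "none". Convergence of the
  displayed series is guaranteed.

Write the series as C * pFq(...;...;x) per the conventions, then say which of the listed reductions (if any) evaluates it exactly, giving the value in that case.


This is -5 * 2F1(-\frac{11}{2}, 5; \frac{23}{2}; -1) in reduced canonical form. Verdict: Kummer (I3) fires (x = -1; c = \frac{23}{2} equals 1+a-b for upper {-\frac{11}{2}, 5}: listed pattern). Exact value: \left(-\frac{218243025}{16777216}\right) \cdot \pi.

First insight: t_0 being -5, factor the ratio over Q (C = -5): negated roots = parameters.
Step ratio: r(k) = -1 * (k-\frac{11}{2}) (k+5) / [(k+\frac{23}{2}) (k+1)] - rational in k, leading ratio -1; with t_0 = -5, classification follows.


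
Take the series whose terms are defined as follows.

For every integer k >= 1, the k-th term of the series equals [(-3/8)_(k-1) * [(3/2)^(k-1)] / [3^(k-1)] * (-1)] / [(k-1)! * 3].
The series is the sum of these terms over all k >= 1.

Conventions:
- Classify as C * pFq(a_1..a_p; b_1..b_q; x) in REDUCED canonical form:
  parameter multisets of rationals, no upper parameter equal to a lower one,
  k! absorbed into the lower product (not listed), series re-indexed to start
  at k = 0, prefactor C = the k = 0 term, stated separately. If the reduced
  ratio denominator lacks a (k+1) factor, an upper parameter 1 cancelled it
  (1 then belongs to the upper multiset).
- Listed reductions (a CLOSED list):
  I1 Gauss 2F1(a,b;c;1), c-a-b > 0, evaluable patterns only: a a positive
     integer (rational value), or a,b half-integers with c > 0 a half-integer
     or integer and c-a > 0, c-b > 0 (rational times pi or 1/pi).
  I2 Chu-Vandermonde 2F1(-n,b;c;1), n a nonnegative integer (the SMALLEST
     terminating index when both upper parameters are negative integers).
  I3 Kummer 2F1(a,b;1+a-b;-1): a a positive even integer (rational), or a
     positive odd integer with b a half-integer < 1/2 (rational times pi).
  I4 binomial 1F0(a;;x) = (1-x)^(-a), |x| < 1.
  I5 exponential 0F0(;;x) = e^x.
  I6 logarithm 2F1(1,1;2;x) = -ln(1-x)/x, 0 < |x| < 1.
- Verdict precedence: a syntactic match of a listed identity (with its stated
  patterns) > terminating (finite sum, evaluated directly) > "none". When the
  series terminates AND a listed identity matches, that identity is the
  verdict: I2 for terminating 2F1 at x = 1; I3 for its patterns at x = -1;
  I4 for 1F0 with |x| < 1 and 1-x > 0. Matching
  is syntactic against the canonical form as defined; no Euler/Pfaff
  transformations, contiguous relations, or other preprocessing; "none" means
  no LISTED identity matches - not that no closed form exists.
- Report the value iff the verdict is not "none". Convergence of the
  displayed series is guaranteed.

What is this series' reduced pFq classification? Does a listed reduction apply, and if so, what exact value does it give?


The series (x = 1/2) is 1F0: upper {-3/8}, lower {-}, prefactor -1/3. Verdict at x = 1/2: binomial (I4) matches (the 1F0 binomial series: exponent 3/8, x = 1/2). Its exact value is (-1/3) * (1/2)^(3/8).

First insight: with t_0 = -1/3, the two k-th powers (C = -1/3) combine into one argument.
Term ratio: r(k) = (1/2) * (k-3/8) / [(k+1)] - rational in k. x = (1/2); t_0 = -1/3; negate the roots.


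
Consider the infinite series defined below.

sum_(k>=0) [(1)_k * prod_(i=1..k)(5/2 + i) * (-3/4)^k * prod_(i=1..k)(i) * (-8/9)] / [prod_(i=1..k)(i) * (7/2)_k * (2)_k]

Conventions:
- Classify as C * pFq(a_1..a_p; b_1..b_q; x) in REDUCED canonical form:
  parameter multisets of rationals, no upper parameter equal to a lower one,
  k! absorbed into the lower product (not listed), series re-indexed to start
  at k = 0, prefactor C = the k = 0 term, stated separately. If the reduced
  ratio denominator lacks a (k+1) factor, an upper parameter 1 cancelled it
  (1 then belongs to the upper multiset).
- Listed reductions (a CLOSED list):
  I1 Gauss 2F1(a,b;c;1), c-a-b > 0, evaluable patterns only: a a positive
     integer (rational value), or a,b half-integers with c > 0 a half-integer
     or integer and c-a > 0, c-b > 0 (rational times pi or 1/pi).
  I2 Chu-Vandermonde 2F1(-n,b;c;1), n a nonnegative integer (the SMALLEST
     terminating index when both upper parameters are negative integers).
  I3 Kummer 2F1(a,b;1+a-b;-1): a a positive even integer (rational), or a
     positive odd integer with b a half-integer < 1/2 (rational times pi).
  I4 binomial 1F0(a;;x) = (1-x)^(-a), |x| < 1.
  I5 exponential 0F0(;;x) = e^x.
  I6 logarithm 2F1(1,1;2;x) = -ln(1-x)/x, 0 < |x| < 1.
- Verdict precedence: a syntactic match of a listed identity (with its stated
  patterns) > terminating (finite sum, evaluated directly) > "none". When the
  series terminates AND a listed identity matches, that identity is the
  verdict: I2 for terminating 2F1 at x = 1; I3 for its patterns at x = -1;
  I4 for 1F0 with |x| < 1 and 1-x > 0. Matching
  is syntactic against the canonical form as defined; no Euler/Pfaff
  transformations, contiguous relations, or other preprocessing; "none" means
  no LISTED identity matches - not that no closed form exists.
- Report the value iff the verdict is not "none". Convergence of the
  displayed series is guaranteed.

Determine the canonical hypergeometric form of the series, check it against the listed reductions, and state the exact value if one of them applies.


Canonical form: C = -8/9 times 2F1 with upper {1, 1}, lower {2}, x = -3/4. Verdict: the logarithmic series (I6) fires (the logarithm: parameters (1,1;2), x = -3/4). Value: (-32/27) * ln(7/4).

First insight: t_0 = -8/9 here, and the running product (C = -8/9, x = -3/4) telescopes to a rising factorial.
Ratio: r(k) = (-3/4) * (k+1) (k+1) / [(k+2) (k+1)] - rational in k. x = (-3/4); t_0 = -8/9; negate the roots.


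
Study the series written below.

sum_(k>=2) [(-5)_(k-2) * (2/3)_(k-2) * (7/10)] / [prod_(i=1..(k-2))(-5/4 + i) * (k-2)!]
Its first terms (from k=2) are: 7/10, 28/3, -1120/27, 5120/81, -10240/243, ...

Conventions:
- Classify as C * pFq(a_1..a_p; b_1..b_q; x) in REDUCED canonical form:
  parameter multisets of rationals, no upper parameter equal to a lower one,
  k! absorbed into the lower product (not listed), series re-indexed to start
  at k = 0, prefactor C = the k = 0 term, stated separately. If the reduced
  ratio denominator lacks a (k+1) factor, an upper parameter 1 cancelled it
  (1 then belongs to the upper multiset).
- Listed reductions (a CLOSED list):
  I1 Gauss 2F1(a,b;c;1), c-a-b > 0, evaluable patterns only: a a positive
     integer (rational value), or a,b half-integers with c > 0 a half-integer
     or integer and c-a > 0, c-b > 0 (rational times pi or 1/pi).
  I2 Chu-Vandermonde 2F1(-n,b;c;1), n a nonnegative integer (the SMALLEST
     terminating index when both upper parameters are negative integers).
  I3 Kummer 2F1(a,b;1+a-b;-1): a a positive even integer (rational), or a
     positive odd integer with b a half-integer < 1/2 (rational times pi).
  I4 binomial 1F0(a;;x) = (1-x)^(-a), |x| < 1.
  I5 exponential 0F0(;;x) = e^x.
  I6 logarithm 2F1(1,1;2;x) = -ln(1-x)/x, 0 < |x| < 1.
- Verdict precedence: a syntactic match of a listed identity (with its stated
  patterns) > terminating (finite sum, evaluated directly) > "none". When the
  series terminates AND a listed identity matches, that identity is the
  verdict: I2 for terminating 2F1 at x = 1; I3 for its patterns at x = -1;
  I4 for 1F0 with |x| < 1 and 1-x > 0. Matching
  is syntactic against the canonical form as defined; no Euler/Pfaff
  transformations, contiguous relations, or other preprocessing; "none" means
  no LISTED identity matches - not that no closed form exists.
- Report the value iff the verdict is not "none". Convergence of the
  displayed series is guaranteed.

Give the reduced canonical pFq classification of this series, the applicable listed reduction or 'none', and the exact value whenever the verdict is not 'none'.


First insight: t_0 = 7/10 here, and the lower running product (prefactor 7/10) is a rising factorial.
Term ratio: r(k) = 1 * (k-5) (k+2/3) / [(k-1/4) (k+1)] - rational; roots negated = parameters, x = 1, C = 7/10.

This is 7/10 * 2F1(-5, 2/3; -1/4; 1) in reduced canonical form. Verdict (x = 1): Vandermonde's identity (I2) applies (terminating 2F1 at x = 1 with n = 5, b = 2/3, c = -1/4). Sum: 481/4374.


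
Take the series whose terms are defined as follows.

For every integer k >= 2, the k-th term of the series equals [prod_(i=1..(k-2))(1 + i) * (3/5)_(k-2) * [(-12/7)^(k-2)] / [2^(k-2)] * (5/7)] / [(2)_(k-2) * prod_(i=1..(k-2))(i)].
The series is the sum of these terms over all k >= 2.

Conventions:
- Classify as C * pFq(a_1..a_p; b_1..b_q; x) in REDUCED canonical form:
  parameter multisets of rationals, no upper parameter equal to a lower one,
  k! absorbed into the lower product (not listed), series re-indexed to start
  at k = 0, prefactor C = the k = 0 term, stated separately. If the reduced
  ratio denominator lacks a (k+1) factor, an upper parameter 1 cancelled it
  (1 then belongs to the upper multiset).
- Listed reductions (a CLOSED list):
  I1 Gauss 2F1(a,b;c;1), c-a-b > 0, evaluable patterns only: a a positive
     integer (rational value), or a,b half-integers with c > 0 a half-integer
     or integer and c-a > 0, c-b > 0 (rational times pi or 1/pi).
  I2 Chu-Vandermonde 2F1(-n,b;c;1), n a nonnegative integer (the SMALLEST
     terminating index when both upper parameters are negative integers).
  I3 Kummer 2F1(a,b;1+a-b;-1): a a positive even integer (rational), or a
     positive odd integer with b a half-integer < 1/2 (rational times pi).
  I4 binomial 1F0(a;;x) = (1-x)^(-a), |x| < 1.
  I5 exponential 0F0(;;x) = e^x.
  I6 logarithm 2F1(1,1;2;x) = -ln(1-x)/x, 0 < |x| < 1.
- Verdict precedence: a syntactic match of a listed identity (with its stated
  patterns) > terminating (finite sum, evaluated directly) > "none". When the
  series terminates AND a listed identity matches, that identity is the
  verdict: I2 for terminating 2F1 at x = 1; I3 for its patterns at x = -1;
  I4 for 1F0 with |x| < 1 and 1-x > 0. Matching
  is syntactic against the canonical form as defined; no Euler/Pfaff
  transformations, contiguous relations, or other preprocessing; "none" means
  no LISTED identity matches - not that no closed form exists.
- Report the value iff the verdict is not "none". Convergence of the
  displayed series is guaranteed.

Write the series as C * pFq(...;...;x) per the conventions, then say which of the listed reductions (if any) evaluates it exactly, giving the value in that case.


Reduced: x = -6/7, 1F0, upper = {3/5}, lower = {-}, C = 5/7. Verdict: the binomial series (I4) matches (the 1F0 binomial series: exponent -3/5, x = -6/7). Exact value: (5/7) * (13/7)^(-3/5).

Key observation: with t_0 = 5/7, the two k-th powers (prefactor 5/7) combine into one argument.
Ratio: r(k) = (-6/7) * (k+3/5) / [(k+1)] ; factor over Q: parameters, x = (-6/7), and C = 5/7.


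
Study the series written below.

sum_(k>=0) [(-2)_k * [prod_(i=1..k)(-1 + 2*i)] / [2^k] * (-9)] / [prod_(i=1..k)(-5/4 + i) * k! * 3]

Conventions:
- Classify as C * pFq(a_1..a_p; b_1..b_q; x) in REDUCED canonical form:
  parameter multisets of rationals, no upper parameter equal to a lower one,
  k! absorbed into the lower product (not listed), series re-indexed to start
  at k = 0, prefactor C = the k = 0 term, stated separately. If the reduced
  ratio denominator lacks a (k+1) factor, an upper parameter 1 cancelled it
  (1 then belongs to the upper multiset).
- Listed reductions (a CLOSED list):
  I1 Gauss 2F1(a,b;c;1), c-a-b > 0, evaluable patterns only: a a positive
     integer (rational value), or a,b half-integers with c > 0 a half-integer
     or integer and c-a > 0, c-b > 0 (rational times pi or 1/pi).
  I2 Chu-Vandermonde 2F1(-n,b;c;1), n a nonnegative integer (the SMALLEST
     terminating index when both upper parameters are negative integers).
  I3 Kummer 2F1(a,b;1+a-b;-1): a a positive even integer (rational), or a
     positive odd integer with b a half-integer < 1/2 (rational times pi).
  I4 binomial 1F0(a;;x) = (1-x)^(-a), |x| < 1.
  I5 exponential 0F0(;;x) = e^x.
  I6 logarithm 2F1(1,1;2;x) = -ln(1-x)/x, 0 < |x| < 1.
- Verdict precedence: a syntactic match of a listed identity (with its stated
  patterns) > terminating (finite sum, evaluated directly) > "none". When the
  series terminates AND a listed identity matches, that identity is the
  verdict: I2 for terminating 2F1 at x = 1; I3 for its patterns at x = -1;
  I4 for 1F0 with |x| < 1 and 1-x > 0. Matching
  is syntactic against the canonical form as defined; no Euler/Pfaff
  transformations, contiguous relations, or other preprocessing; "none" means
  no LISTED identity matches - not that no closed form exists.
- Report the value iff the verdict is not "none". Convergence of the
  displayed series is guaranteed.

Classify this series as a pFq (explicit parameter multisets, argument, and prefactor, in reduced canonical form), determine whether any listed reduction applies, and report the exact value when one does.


Key observation: t_0 = -3 here, and the constant factors (prefactor -3) combine into one prefactor.
Step ratio: r(k) = 1 * (k-2) (k+1/2) / [(k-1/4) (k+1)] - rational in k. x = 1; t_0 = -3; negate the roots.

Classification (C = -3): 2F1 with upper {-2, 1/2}, lower {-1/4}, argument x = 1. Verdict: Vandermonde's identity (I2) applies (terminating 2F1 at x = 1 with n = 2, b = 1/2, c = -1/4). Its exact value is -3.


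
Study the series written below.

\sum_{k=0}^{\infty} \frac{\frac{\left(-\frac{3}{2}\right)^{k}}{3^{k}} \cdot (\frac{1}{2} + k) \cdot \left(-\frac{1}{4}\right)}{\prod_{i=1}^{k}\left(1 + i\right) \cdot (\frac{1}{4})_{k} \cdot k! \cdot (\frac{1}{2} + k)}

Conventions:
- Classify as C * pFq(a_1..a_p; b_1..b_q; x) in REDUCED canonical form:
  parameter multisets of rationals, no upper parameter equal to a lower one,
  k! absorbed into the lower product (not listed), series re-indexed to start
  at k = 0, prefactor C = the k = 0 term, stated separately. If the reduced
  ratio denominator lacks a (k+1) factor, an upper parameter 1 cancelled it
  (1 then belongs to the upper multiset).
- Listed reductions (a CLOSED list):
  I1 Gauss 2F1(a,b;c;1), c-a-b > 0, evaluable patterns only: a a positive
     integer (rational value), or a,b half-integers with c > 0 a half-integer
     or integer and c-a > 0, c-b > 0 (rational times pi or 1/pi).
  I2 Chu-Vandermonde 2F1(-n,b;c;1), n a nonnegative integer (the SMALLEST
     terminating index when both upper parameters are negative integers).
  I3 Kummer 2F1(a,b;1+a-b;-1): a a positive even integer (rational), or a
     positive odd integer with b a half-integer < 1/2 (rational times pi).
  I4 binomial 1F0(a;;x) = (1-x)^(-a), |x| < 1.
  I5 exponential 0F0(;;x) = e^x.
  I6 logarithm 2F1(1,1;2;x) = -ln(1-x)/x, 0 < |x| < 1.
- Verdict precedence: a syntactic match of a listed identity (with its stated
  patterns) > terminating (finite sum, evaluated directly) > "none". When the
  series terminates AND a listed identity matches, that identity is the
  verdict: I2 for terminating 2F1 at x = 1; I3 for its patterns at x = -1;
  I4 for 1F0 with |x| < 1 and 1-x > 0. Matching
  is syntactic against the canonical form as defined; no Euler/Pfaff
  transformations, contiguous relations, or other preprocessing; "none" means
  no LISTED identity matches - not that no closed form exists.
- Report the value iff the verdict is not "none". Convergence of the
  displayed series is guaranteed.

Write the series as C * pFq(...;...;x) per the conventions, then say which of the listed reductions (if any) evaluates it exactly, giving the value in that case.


Canonical form: C = -\frac{1}{4} times 0F2 with upper {-}, lower {\frac{1}{4}, 2}, x = -\frac{1}{2}. Verdict: none here - no I1-I6 shape fits x = -\frac{1}{2} with lower {\frac{1}{4}, 2}.

Key observation: t_0 = -\frac{1}{4} here, and the two k-th powers (C = -1/4) combine into one argument.
Adjacent-term ratio: r(k) = -\frac{1}{2} * 1 / [(k+\frac{1}{4}) (k+2) (k+1)] - rational in k, leading ratio -\frac{1}{2}; with t_0 = -\frac{1}{4}, classification follows.


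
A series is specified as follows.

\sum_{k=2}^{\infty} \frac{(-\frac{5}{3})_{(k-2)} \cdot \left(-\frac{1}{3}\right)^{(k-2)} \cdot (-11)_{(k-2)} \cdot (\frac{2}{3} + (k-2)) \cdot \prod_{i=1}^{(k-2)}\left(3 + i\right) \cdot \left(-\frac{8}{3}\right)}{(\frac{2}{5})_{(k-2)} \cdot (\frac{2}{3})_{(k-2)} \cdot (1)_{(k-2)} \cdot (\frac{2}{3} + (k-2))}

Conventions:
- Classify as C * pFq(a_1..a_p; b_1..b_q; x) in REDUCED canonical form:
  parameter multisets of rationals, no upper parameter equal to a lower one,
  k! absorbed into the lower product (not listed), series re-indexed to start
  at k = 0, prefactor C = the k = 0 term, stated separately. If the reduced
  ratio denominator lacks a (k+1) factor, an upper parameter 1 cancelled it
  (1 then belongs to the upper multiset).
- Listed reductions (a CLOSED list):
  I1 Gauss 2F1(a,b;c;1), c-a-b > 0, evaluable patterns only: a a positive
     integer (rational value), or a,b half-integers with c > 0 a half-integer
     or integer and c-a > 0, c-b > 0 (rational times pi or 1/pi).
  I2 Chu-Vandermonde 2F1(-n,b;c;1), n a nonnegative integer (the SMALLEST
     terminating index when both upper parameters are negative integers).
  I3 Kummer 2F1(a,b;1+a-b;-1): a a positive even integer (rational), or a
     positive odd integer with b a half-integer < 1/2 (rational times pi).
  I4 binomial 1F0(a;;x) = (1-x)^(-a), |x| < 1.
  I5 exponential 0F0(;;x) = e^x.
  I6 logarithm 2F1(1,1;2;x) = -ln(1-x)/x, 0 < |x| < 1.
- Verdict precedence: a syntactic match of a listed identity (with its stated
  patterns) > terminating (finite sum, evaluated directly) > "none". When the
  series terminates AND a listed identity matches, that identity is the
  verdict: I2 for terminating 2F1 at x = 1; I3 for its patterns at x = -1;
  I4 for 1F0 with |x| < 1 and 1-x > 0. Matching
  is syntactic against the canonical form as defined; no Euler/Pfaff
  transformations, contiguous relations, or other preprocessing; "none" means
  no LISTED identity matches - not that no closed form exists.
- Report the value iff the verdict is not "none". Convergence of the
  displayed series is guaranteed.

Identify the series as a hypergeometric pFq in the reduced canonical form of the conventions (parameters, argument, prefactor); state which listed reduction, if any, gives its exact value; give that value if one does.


The tell: from the first term -\frac{8}{3}: (1)_k (C = -8/3, x = -1/3) is k! itself.
Step ratio: r(k) = -\frac{1}{3} * (k-11) (k-\frac{5}{3}) (k+4) / [(k+\frac{2}{5}) (k+\frac{2}{3}) (k+1)] - rational in k, leading ratio -\frac{1}{3}; with t_0 = -\frac{8}{3}, classification follows.

Reduced: x = -\frac{1}{3}, 3F2, upper = {-11, -\frac{5}{3}, 4}, lower = {\frac{2}{5}, \frac{2}{3}}, C = -\frac{8}{3}. Verdict: terminating - upper -11 stops the sum at k = 11; the 12 terms are added exactly. Value: -\frac{31398608524418857873}{47030786568199368}.


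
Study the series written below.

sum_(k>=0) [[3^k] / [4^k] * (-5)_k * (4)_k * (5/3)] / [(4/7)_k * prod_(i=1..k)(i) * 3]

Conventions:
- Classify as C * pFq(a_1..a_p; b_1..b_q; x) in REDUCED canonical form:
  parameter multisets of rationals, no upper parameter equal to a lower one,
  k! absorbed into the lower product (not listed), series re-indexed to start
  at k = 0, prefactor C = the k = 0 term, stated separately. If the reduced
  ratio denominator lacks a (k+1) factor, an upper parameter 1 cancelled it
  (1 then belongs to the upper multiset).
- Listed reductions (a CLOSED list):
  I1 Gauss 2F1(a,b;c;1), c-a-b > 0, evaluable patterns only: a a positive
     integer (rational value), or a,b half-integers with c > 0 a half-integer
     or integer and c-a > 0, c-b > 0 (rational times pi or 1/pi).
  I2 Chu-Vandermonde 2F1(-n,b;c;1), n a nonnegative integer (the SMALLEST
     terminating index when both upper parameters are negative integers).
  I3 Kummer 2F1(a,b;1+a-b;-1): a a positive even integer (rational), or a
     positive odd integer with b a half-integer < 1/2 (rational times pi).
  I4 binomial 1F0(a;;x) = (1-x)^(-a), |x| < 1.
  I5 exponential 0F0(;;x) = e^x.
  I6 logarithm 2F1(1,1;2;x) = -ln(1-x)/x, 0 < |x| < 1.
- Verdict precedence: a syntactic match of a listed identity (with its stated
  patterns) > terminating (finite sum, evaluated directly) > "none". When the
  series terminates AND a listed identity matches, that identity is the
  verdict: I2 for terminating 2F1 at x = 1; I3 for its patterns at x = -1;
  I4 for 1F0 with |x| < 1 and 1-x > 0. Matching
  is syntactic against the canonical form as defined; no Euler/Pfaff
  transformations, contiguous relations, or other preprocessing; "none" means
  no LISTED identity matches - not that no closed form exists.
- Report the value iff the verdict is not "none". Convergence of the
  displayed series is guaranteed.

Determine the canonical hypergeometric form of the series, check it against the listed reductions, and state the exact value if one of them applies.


Canonical form: C = 5/9 times 2F1 with upper {-5, 4}, lower {4/7}, x = 3/4. Verdict: terminating. With -5 upstairs the series is a 6-term polynomial sum; evaluated term by term. Hence: -82769/405504.

The tell: t_0 = 5/9 here, and the two geometric factors (C = 5/9) combine into one argument.
Ratio: r(k) = (3/4) * (k-5) (k+4) / [(k+4/7) (k+1)] - rational in k. x = (3/4); t_0 = 5/9; negate the roots.


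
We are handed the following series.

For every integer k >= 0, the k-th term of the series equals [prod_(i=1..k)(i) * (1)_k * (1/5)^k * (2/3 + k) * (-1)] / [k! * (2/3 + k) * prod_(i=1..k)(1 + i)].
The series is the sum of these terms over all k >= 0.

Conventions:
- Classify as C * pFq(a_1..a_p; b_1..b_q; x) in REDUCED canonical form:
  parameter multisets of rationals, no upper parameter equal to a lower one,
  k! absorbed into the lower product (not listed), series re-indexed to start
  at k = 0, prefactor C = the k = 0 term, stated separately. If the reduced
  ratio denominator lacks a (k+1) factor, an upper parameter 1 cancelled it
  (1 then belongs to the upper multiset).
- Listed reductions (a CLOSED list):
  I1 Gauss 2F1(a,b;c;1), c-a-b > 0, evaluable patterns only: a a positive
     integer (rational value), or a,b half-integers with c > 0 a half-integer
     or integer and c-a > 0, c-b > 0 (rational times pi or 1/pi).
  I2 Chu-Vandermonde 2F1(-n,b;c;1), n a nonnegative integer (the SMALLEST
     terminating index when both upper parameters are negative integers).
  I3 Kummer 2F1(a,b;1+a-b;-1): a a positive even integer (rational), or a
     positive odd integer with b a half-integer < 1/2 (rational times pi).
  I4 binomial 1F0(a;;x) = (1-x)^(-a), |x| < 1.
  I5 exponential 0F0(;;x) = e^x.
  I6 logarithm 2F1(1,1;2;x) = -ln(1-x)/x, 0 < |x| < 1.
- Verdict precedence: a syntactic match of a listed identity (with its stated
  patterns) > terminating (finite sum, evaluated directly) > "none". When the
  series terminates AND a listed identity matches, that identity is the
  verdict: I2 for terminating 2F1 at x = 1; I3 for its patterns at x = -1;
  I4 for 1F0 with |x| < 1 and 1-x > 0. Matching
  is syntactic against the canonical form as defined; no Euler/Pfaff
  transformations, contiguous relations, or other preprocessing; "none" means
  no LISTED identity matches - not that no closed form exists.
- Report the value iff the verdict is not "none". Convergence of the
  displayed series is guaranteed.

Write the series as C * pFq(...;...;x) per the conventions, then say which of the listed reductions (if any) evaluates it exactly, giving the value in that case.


Canonical form: C = -1 times 2F1 with upper {1, 1}, lower {2}, x = 1/5. Verdict: the I6 logarithm reduction applies (the logarithm: parameters (1,1;2), x = 1/5). Its exact value is 5 * ln(4/5).

First insight: t_0 being -1, the running product (C = -1, x = 1/5) telescopes to a rising factorial.
Consecutive-term ratio: r(k) = (1/5) * (k+1) (k+1) / [(k+2) (k+1)] - rational; roots negated = parameters, x = (1/5), C = -1.


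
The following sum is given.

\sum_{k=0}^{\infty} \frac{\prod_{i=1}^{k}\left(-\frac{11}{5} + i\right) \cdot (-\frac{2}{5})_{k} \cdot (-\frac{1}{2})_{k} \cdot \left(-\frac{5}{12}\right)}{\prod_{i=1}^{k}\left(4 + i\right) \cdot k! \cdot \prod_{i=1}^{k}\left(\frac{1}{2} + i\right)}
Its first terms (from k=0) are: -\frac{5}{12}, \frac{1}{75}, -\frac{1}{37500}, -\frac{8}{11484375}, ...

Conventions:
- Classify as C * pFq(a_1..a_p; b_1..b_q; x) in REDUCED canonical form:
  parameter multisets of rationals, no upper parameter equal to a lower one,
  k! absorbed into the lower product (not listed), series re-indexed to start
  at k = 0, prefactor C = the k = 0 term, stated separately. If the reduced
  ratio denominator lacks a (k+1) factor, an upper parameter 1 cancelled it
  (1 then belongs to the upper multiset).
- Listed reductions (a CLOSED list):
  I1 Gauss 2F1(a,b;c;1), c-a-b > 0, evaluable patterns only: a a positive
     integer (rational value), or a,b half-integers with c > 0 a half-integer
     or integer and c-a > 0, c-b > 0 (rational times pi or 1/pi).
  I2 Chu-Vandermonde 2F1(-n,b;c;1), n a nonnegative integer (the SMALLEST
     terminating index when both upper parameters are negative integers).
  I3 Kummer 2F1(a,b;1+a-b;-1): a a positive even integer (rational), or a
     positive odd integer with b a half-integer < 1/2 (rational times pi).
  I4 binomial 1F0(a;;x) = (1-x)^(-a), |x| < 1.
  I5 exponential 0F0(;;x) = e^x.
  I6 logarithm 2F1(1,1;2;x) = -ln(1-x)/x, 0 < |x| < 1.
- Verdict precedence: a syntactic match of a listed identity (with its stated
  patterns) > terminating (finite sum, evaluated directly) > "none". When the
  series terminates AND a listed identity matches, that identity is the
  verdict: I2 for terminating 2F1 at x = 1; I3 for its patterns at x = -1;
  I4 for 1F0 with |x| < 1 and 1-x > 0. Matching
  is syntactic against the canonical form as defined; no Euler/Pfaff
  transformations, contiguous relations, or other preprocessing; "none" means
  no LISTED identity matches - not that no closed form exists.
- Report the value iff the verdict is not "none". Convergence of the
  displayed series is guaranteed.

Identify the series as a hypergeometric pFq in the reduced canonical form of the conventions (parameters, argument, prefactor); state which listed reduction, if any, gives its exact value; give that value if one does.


x = 1 here; the reduced form reads 3F2, upper {-\frac{6}{5}, -\frac{1}{2}, -\frac{2}{5}}, lower {\frac{3}{2}, 5}, C = -\frac{5}{12}. Verdict: none here - no I1-I6 shape fits x = 1 with lower {\frac{3}{2}, 5}.

The tell: t_0 = -\frac{5}{12} here, and the lower running product (C = -5/12) is a rising factorial.
Step ratio: r(k) = 1 * (k-\frac{6}{5}) (k-\frac{1}{2}) (k-\frac{2}{5}) / [(k+\frac{3}{2}) (k+5) (k+1)] - rational in k. x = 1; t_0 = -\frac{5}{12}; negate the roots.
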